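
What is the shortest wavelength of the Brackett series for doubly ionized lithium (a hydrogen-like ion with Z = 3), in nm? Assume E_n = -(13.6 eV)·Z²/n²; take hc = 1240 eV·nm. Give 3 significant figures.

The Brackett series has lower level n_f = 4; the series limit corresponds to n_i → ∞.
ΔE_max = 13.6 × 9 / 4² = 7.650 eV.
λ_min = 1240 / 7.650 = 162 nm.

162 nm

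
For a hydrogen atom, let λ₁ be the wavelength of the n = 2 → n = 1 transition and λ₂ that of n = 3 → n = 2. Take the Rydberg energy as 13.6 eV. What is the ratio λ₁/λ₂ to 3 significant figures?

0.185

λ ∝ 1/ΔE ∝ 1/(1/n_f² − 1/n_i²), and the Z² and hc factors cancel in the ratio.
λ₁/λ₂ = (1/2² − 1/3²)/(1/1² − 1/2²) = 0.1389/0.7500 = 0.185.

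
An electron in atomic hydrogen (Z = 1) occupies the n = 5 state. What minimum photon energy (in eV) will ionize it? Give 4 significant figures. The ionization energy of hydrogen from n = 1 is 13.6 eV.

E_5 = −13.60/25 = −0.5440 eV, so ionization (to E = 0) requires 0.5440 eV.

0.5440 eV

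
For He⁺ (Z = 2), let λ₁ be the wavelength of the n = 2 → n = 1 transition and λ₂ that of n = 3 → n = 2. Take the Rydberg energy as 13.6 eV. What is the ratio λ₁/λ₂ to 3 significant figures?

λ ∝ 1/ΔE ∝ 1/(1/n_f² − 1/n_i²), and the Z² and hc factors cancel in the ratio.
λ₁/λ₂ = (1/2² − 1/3²)/(1/1² − 1/2²) = 0.1389/0.7500 = 0.185.

0.185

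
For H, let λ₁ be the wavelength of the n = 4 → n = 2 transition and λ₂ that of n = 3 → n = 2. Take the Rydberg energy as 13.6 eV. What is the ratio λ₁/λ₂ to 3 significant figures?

0.741

λ ∝ 1/ΔE ∝ 1/(1/n_f² − 1/n_i²), and the Z² and hc factors cancel in the ratio.
λ₁/λ₂ = (1/2² − 1/3²)/(1/2² − 1/4²) = 0.1389/0.1875 = 0.741.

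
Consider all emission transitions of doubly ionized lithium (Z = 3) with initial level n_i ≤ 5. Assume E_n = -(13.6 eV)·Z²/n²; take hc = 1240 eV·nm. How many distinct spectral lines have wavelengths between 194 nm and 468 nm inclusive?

2

Enumerate all n_i → n_f pairs with 1 ≤ n_f < n_i ≤ 5 and compute λ = 1240 / [13.6·9·(1/n_f² − 1/n_i²)].
Lines falling in [194, 468] nm: 4→3 (208.4 nm), 5→4 (450.3 nm).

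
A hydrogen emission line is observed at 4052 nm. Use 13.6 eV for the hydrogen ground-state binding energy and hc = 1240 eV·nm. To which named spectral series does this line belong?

ΔE = 1240/4052 = 0.3060 eV.
This matches 13.6 × (1/4² − 1/5²), so n_f = 4: the Brackett series.

Brackett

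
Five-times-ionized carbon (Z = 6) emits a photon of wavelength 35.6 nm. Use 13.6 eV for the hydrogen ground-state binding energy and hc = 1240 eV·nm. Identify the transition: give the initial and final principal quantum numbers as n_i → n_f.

n_i = 5, n_f = 3

The photon energy is ΔE = hc/λ = 1240 / 35.6 = 34.83 eV.
With Z = 6, ΔE = 489.6 × (1/n_f² − 1/n_i²), so 1/n_f² − 1/n_i² = 0.07114.
Trying n_f = 3 gives 1/n_i² = 0.03997, i.e. n_i ≈ 5; this pair matches.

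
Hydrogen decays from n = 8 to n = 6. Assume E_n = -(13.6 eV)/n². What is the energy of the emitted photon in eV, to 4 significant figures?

E_8 = −13.60/64 = −0.2125 eV and E_6 = −13.60/36 = −0.3778 eV.
The photon energy is |E_8 − E_6| = 0.1653 eV.

0.1653 eV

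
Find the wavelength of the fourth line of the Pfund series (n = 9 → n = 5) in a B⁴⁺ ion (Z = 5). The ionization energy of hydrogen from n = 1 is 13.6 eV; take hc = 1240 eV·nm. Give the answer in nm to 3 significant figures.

The Pfund series terminates on n_f = 5; the fourth line has n_i = 5+4 = 9.
ΔE = 340.0 × (1/5² − 1/9²) = 9.402 eV.
λ = 1240 / 9.402 = 132 nm.

132 nm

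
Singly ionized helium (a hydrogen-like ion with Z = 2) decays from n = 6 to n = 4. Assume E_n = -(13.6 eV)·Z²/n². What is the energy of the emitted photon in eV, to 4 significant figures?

The Bohr energies scale as Z², so for Z = 2: E_n = −54.40/n² eV.
E_6 = −54.40/36 = −1.511 eV and E_4 = −54.40/16 = −3.400 eV.
The photon energy is |E_6 − E_4| = 1.889 eV.

1.889 eV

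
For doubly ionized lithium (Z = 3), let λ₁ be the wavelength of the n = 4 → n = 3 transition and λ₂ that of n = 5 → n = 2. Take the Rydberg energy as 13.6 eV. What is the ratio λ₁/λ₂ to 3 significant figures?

4.32

λ ∝ 1/ΔE ∝ 1/(1/n_f² − 1/n_i²), and the Z² and hc factors cancel in the ratio.
λ₁/λ₂ = (1/2² − 1/5²)/(1/3² − 1/4²) = 0.2100/0.04861 = 4.32.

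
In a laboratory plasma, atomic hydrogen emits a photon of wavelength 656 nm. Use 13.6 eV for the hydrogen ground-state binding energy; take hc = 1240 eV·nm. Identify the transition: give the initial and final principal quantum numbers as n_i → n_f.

The photon energy is ΔE = hc/λ = 1240 / 656 = 1.890 eV.
With Z = 1, ΔE = 13.60 × (1/n_f² − 1/n_i²), so 1/n_f² − 1/n_i² = 0.1390.
Trying n_f = 2 gives 1/n_i² = 0.1110, i.e. n_i ≈ 3; this pair matches.

n_i = 3, n_f = 2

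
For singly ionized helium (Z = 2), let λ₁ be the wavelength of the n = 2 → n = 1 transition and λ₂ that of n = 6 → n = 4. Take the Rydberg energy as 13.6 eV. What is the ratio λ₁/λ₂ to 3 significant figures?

λ ∝ 1/ΔE ∝ 1/(1/n_f² − 1/n_i²), and the Z² and hc factors cancel in the ratio.
λ₁/λ₂ = (1/4² − 1/6²)/(1/1² − 1/2²) = 0.03472/0.7500 = 0.0463.

0.0463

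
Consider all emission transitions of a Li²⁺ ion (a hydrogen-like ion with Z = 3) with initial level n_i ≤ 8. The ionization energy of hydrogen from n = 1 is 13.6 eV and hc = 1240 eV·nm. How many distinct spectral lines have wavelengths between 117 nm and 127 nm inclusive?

Enumerate all n_i → n_f pairs with 1 ≤ n_f < n_i ≤ 8 and compute λ = 1240 / [13.6·9·(1/n_f² − 1/n_i²)].
Lines falling in [117, 127] nm: 6→3 (121.6 nm).

1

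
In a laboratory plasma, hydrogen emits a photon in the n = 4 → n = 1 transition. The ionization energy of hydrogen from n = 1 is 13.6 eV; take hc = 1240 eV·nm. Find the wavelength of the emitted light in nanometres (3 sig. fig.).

97.3 nm

ΔE = 13.60 × (1/1² − 1/4²) = 13.60 × 0.9375 = 12.75 eV.
λ = hc/ΔE = 1240 / 12.75 = 97.3 nm.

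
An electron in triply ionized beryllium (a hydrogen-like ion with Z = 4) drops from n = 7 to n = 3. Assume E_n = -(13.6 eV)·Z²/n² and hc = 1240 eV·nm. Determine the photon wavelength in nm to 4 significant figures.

For Z = 4 the level energies scale as Z², so the effective Rydberg energy is 13.6 × 16 = 217.6 eV.
ΔE = 217.6 × (1/3² − 1/7²) = 217.6 × 0.09070 = 19.74 eV.
λ = hc/ΔE = 1240 / 19.74 = 62.83 nm.

62.83 nm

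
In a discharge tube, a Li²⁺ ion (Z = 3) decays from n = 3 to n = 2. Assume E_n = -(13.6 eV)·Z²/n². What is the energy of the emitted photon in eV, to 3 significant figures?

17.0 eV

The Bohr energies scale as Z², so for Z = 3: E_n = −122.4/n² eV.
E_3 = −122.4/9 = −13.60 eV and E_2 = −122.4/4 = −30.60 eV.
The photon energy is |E_3 − E_2| = 17.0 eV.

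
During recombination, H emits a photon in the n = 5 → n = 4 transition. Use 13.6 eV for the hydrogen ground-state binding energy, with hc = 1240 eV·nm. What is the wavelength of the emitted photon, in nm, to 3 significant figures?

ΔE = 13.60 × (1/4² − 1/5²) = 13.60 × 0.02250 = 0.3060 eV.
λ = hc/ΔE = 1240 / 0.3060 = 4050 nm.

4050 nm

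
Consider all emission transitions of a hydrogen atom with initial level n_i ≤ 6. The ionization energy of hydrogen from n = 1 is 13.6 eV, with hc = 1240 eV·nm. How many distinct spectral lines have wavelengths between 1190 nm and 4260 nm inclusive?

Enumerate all n_i → n_f pairs with 1 ≤ n_f < n_i ≤ 6 and compute λ = 1240 / [13.6·1·(1/n_f² − 1/n_i²)].
Lines falling in [1190, 4260] nm: 5→3 (1282 nm), 4→3 (1876 nm), 6→4 (2626 nm), 5→4 (4052 nm).

4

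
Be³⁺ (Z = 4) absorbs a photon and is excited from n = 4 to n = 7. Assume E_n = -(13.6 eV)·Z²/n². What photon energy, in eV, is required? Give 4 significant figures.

9.159 eV

The Bohr energies scale as Z², so for Z = 4: E_n = −217.6/n² eV.
E_7 = −217.6/49 = −4.441 eV and E_4 = −217.6/16 = −13.60 eV.
The photon energy is |E_7 − E_4| = 9.159 eV.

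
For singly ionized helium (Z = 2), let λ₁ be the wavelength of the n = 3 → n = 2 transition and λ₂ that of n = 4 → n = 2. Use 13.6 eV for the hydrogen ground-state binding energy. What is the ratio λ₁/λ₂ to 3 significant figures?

1.35

λ ∝ 1/ΔE ∝ 1/(1/n_f² − 1/n_i²), and the Z² and hc factors cancel in the ratio.
λ₁/λ₂ = (1/2² − 1/4²)/(1/2² − 1/3²) = 0.1875/0.1389 = 1.35.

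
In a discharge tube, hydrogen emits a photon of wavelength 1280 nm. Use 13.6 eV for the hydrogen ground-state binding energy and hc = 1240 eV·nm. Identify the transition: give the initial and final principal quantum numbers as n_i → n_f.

The photon energy is ΔE = hc/λ = 1240 / 1280 = 0.9688 eV.
With Z = 1, ΔE = 13.60 × (1/n_f² − 1/n_i²), so 1/n_f² − 1/n_i² = 0.07123.
Trying n_f = 3 gives 1/n_i² = 0.03988, i.e. n_i ≈ 5; this pair matches.

n_i = 5, n_f = 3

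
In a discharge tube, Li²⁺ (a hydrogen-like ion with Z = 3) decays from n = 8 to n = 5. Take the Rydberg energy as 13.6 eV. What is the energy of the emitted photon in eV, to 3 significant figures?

2.98 eV

The Bohr energies scale as Z², so for Z = 3: E_n = −122.4/n² eV.
E_8 = −122.4/64 = −1.913 eV and E_5 = −122.4/25 = −4.896 eV.
The photon energy is |E_8 − E_5| = 2.98 eV.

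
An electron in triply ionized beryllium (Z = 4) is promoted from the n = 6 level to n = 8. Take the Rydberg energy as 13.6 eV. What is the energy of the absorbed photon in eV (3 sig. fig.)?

2.64 eV

The Bohr energies scale as Z², so for Z = 4: E_n = −217.6/n² eV.
E_8 = −217.6/64 = −3.400 eV and E_6 = −217.6/36 = −6.044 eV.
The photon energy is |E_8 − E_6| = 2.64 eV.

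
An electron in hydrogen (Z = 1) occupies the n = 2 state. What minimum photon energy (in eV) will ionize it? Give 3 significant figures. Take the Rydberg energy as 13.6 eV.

E_2 = −13.60/4 = −3.40 eV, so ionization (to E = 0) requires 3.40 eV.

3.40 eV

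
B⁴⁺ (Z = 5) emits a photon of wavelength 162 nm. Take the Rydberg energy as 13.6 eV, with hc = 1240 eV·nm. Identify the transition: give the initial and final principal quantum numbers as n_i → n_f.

n_i = 5, n_f = 4

The photon energy is ΔE = hc/λ = 1240 / 162 = 7.654 eV.
With Z = 5, ΔE = 340.0 × (1/n_f² − 1/n_i²), so 1/n_f² − 1/n_i² = 0.02251.
Trying n_f = 4 gives 1/n_i² = 0.03999, i.e. n_i ≈ 5; this pair matches.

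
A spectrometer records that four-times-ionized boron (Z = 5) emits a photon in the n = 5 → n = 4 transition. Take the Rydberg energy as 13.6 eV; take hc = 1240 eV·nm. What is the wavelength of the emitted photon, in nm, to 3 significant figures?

162 nm

For Z = 5 the level energies scale as Z², so the effective Rydberg energy is 13.6 × 25 = 340.0 eV.
ΔE = 340.0 × (1/4² − 1/5²) = 340.0 × 0.02250 = 7.650 eV.
λ = hc/ΔE = 1240 / 7.650 = 162 nm.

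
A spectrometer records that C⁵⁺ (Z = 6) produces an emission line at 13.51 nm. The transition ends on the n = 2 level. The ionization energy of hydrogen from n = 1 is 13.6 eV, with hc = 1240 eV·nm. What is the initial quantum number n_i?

The photon energy is ΔE = hc/λ = 1240 / 13.51 = 91.78 eV.
With Z = 6, ΔE = 489.6 × (1/n_f² − 1/n_i²), so 1/n_f² − 1/n_i² = 0.1875.
With n_f = 2: 1/n_i² = 1/4 − 0.1875 = 0.06253, so n_i ≈ 4.00.

n_i = 4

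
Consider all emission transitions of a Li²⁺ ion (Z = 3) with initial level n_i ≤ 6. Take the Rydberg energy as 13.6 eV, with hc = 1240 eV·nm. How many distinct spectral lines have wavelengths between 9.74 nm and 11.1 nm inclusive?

Enumerate all n_i → n_f pairs with 1 ≤ n_f < n_i ≤ 6 and compute λ = 1240 / [13.6·9·(1/n_f² − 1/n_i²)].
Lines falling in [9.74, 11.1] nm: 6→1 (10.42 nm), 5→1 (10.55 nm), 4→1 (10.81 nm).

3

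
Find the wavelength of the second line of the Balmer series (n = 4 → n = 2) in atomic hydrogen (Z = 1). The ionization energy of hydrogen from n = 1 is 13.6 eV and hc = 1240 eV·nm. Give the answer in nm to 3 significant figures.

The Balmer series terminates on n_f = 2; the second line has n_i = 2+2 = 4.
ΔE = 13.60 × (1/2² − 1/4²) = 2.550 eV.
λ = 1240 / 2.550 = 486 nm.

486 nm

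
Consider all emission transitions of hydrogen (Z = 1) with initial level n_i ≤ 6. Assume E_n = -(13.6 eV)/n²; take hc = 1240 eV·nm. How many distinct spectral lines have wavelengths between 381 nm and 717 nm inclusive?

4

Enumerate all n_i → n_f pairs with 1 ≤ n_f < n_i ≤ 6 and compute λ = 1240 / [13.6·1·(1/n_f² − 1/n_i²)].
Lines falling in [381, 717] nm: 6→2 (410.3 nm), 5→2 (434.2 nm), 4→2 (486.3 nm), 3→2 (656.5 nm).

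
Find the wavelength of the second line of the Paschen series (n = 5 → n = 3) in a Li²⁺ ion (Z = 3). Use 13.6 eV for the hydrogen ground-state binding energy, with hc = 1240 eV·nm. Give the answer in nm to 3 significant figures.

The Paschen series terminates on n_f = 3; the second line has n_i = 3+2 = 5.
ΔE = 122.4 × (1/3² − 1/5²) = 8.704 eV.
λ = 1240 / 8.704 = 142 nm.

142 nm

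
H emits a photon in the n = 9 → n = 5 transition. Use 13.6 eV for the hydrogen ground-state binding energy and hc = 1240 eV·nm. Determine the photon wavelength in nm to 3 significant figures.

3300 nm

ΔE = 13.60 × (1/5² − 1/9²) = 13.60 × 0.02765 = 0.3761 eV.
λ = hc/ΔE = 1240 / 0.3761 = 3300 nm.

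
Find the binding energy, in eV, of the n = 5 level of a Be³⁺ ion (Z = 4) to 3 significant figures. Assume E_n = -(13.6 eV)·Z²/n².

E_n = −13.6 Z²/n² = −217.6/n² eV for Z = 4.
E_5 = −217.6/25 = −8.70 eV, so ionization (to E = 0) requires 8.70 eV.

8.70 eV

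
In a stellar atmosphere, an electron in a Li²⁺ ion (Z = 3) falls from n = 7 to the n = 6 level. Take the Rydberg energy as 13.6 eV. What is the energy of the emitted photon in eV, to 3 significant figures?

The Bohr energies scale as Z², so for Z = 3: E_n = −122.4/n² eV.
E_7 = −122.4/49 = −2.498 eV and E_6 = −122.4/36 = −3.400 eV.
The photon energy is |E_7 − E_6| = 0.902 eV.

0.902 eV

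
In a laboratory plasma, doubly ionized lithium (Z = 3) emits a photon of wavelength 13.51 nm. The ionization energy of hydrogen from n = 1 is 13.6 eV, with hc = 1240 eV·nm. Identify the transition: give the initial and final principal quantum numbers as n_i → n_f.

The photon energy is ΔE = hc/λ = 1240 / 13.51 = 91.78 eV.
With Z = 3, ΔE = 122.4 × (1/n_f² − 1/n_i²), so 1/n_f² − 1/n_i² = 0.7499.
Trying n_f = 1 gives 1/n_i² = 0.2501, i.e. n_i ≈ 2; this pair matches.

n_i = 2, n_f = 1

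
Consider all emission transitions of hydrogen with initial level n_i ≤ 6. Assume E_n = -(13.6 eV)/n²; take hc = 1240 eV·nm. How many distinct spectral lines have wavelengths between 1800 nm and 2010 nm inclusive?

1

Enumerate all n_i → n_f pairs with 1 ≤ n_f < n_i ≤ 6 and compute λ = 1240 / [13.6·1·(1/n_f² − 1/n_i²)].
Lines falling in [1800, 2010] nm: 4→3 (1876 nm).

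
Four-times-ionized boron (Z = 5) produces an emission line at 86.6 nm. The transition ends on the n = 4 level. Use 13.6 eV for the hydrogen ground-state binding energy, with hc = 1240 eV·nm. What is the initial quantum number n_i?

n_i = 7

The photon energy is ΔE = hc/λ = 1240 / 86.6 = 14.32 eV.
With Z = 5, ΔE = 340.0 × (1/n_f² − 1/n_i²), so 1/n_f² − 1/n_i² = 0.04211.
With n_f = 4: 1/n_i² = 1/16 − 0.04211 = 0.02039, so n_i ≈ 7.00.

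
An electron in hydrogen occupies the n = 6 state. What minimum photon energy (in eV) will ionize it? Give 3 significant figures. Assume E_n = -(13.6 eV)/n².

0.378 eV

E_6 = −13.60/36 = −0.378 eV, so ionization (to E = 0) requires 0.378 eV.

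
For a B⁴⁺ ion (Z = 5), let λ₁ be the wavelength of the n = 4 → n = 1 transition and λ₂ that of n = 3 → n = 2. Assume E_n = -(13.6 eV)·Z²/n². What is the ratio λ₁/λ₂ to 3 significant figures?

λ ∝ 1/ΔE ∝ 1/(1/n_f² − 1/n_i²), and the Z² and hc factors cancel in the ratio.
λ₁/λ₂ = (1/2² − 1/3²)/(1/1² − 1/4²) = 0.1389/0.9375 = 0.148.

0.148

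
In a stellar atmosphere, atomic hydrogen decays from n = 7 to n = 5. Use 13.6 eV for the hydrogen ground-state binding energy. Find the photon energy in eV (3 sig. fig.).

E_7 = −13.60/49 = −0.2776 eV and E_5 = −13.60/25 = −0.5440 eV.
The photon energy is |E_7 − E_5| = 0.266 eV.

0.266 eV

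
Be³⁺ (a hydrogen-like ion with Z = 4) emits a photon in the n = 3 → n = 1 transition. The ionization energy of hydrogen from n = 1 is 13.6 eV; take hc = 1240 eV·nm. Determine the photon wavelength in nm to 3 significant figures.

For Z = 4 the level energies scale as Z², so the effective Rydberg energy is 13.6 × 16 = 217.6 eV.
ΔE = 217.6 × (1/1² − 1/3²) = 217.6 × 0.8889 = 193.4 eV.
λ = hc/ΔE = 1240 / 193.4 = 6.41 nm.

6.41 nm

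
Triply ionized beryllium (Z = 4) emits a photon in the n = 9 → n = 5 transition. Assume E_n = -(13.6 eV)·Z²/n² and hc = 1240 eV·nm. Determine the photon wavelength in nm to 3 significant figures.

206 nm

For Z = 4 the level energies scale as Z², so the effective Rydberg energy is 13.6 × 16 = 217.6 eV.
ΔE = 217.6 × (1/5² − 1/9²) = 217.6 × 0.02765 = 6.018 eV.
λ = hc/ΔE = 1240 / 6.018 = 206 nm.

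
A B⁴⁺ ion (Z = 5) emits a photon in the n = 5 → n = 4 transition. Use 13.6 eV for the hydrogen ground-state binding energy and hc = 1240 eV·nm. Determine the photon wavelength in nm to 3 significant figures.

162 nm

For Z = 5 the level energies scale as Z², so the effective Rydberg energy is 13.6 × 25 = 340.0 eV.
ΔE = 340.0 × (1/4² − 1/5²) = 340.0 × 0.02250 = 7.650 eV.
λ = hc/ΔE = 1240 / 7.650 = 162 nm.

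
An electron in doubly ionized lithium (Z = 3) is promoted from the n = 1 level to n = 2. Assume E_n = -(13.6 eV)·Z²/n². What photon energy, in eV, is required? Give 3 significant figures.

The Bohr energies scale as Z², so for Z = 3: E_n = −122.4/n² eV.
E_2 = −122.4/4 = −30.60 eV and E_1 = −122.4/1 = −122.4 eV.
The photon energy is |E_2 − E_1| = 91.8 eV.

91.8 eV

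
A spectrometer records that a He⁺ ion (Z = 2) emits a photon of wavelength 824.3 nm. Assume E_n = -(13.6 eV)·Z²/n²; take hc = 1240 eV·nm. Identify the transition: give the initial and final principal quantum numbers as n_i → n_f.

n_i = 9, n_f = 5

The photon energy is ΔE = hc/λ = 1240 / 824.3 = 1.504 eV.
With Z = 2, ΔE = 54.40 × (1/n_f² − 1/n_i²), so 1/n_f² − 1/n_i² = 0.02765.
Trying n_f = 5 gives 1/n_i² = 0.01235, i.e. n_i ≈ 9; this pair matches.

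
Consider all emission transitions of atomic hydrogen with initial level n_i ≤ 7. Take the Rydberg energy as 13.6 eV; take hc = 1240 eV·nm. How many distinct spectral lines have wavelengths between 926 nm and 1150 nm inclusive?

2

Enumerate all n_i → n_f pairs with 1 ≤ n_f < n_i ≤ 7 and compute λ = 1240 / [13.6·1·(1/n_f² − 1/n_i²)].
Lines falling in [926, 1150] nm: 7→3 (1005 nm), 6→3 (1094 nm).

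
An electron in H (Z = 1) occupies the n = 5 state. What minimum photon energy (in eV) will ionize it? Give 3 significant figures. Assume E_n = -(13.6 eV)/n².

0.544 eV

E_5 = −13.60/25 = −0.544 eV, so ionization (to E = 0) requires 0.544 eV.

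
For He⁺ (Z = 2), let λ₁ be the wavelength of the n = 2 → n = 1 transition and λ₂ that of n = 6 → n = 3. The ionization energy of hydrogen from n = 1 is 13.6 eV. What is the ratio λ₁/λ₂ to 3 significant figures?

0.111

λ ∝ 1/ΔE ∝ 1/(1/n_f² − 1/n_i²), and the Z² and hc factors cancel in the ratio.
λ₁/λ₂ = (1/3² − 1/6²)/(1/1² − 1/2²) = 0.08333/0.7500 = 0.111.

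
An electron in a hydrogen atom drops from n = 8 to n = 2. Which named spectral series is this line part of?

Balmer

The series is set by the lower level: n_f = 2 is the Balmer series.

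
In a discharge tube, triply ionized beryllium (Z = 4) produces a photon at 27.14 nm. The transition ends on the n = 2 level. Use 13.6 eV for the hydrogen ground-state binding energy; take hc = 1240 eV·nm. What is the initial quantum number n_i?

The photon energy is ΔE = hc/λ = 1240 / 27.14 = 45.69 eV.
With Z = 4, ΔE = 217.6 × (1/n_f² − 1/n_i²), so 1/n_f² − 1/n_i² = 0.2100.
With n_f = 2: 1/n_i² = 1/4 − 0.2100 = 0.04003, so n_i ≈ 5.00.

n_i = 5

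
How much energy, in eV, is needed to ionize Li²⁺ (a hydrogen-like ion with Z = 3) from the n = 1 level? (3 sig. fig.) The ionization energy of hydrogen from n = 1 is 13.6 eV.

122 eV

E_n = −13.6 Z²/n² = −122.4/n² eV for Z = 3.
E_1 = −122.4/1 = −122 eV, so ionization (to E = 0) requires 122 eV.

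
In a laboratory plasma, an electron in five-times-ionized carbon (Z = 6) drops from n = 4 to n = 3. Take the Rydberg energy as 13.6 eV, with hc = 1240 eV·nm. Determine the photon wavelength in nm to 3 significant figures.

52.1 nm

For Z = 6 the level energies scale as Z², so the effective Rydberg energy is 13.6 × 36 = 489.6 eV.
ΔE = 489.6 × (1/3² − 1/4²) = 489.6 × 0.04861 = 23.80 eV.
λ = hc/ΔE = 1240 / 23.80 = 52.1 nm.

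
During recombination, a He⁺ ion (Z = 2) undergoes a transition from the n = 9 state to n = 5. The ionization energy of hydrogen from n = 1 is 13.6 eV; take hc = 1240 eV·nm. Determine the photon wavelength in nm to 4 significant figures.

824.3 nm

For Z = 2 the level energies scale as Z², so the effective Rydberg energy is 13.6 × 4 = 54.40 eV.
ΔE = 54.40 × (1/5² − 1/9²) = 54.40 × 0.02765 = 1.504 eV.
λ = hc/ΔE = 1240 / 1.504 = 824.3 nm.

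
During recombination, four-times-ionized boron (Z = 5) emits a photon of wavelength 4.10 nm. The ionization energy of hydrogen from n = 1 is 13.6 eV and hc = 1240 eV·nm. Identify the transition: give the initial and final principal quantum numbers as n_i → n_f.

n_i = 3, n_f = 1

The photon energy is ΔE = hc/λ = 1240 / 4.10 = 302.4 eV.
With Z = 5, ΔE = 340.0 × (1/n_f² − 1/n_i²), so 1/n_f² − 1/n_i² = 0.8895.
Trying n_f = 1 gives 1/n_i² = 0.1105, i.e. n_i ≈ 3; this pair matches.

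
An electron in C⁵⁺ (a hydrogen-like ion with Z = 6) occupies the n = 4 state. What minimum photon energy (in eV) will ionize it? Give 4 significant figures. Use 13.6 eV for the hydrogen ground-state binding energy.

E_n = −13.6 Z²/n² = −489.6/n² eV for Z = 6.
E_4 = −489.6/16 = −30.60 eV, so ionization (to E = 0) requires 30.60 eV.

30.60 eV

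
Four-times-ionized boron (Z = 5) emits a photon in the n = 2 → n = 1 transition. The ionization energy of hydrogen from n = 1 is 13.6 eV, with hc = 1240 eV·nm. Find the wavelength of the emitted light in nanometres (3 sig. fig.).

4.86 nm

For Z = 5 the level energies scale as Z², so the effective Rydberg energy is 13.6 × 25 = 340.0 eV.
ΔE = 340.0 × (1/1² − 1/2²) = 340.0 × 0.7500 = 255.0 eV.
λ = hc/ΔE = 1240 / 255.0 = 4.86 nm.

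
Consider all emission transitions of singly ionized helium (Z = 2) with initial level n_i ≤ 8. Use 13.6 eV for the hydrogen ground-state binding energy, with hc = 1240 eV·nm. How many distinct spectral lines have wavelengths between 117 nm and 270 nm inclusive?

Enumerate all n_i → n_f pairs with 1 ≤ n_f < n_i ≤ 8 and compute λ = 1240 / [13.6·4·(1/n_f² − 1/n_i²)].
Lines falling in [117, 270] nm: 4→2 (121.6 nm), 3→2 (164.1 nm), 8→3 (238.7 nm), 7→3 (251.3 nm).

4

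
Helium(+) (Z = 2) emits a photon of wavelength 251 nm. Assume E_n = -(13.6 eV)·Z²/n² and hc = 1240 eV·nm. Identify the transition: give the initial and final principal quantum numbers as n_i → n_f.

The photon energy is ΔE = hc/λ = 1240 / 251 = 4.940 eV.
With Z = 2, ΔE = 54.40 × (1/n_f² − 1/n_i²), so 1/n_f² − 1/n_i² = 0.09081.
Trying n_f = 3 gives 1/n_i² = 0.02030, i.e. n_i ≈ 7; this pair matches.

n_i = 7, n_f = 3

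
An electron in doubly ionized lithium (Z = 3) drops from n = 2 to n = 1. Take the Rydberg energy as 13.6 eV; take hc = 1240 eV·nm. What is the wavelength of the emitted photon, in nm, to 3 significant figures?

13.5 nm

For Z = 3 the level energies scale as Z², so the effective Rydberg energy is 13.6 × 9 = 122.4 eV.
ΔE = 122.4 × (1/1² − 1/2²) = 122.4 × 0.7500 = 91.80 eV.
λ = hc/ΔE = 1240 / 91.80 = 13.5 nm.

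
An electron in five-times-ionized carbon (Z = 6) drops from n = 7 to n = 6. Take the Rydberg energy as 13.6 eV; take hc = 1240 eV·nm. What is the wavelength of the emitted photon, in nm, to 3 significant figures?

344 nm

For Z = 6 the level energies scale as Z², so the effective Rydberg energy is 13.6 × 36 = 489.6 eV.
ΔE = 489.6 × (1/6² − 1/7²) = 489.6 × 0.007370 = 3.608 eV.
λ = hc/ΔE = 1240 / 3.608 = 344 nm.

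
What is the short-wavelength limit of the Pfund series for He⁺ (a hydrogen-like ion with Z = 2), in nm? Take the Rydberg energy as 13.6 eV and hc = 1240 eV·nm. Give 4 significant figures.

The Pfund series has lower level n_f = 5; the series limit corresponds to n_i → ∞.
ΔE_max = 13.6 × 4 / 5² = 2.176 eV.
λ_min = 1240 / 2.176 = 569.9 nm.

569.9 nm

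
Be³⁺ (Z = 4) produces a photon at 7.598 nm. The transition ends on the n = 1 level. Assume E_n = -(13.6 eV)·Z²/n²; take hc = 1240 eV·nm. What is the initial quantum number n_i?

The photon energy is ΔE = hc/λ = 1240 / 7.598 = 163.2 eV.
With Z = 4, ΔE = 217.6 × (1/n_f² − 1/n_i²), so 1/n_f² − 1/n_i² = 0.7500.
With n_f = 1: 1/n_i² = 1/1 − 0.7500 = 0.2500, so n_i ≈ 2.00.

n_i = 2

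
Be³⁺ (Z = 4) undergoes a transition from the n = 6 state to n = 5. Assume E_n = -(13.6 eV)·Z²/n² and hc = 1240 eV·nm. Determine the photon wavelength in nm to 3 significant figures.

466 nm

For Z = 4 the level energies scale as Z², so the effective Rydberg energy is 13.6 × 16 = 217.6 eV.
ΔE = 217.6 × (1/5² − 1/6²) = 217.6 × 0.01222 = 2.660 eV.
λ = hc/ΔE = 1240 / 2.660 = 466 nm.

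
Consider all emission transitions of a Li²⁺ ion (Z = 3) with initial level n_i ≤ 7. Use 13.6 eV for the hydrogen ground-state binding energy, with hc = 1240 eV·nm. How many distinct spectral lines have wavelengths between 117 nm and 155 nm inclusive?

Enumerate all n_i → n_f pairs with 1 ≤ n_f < n_i ≤ 7 and compute λ = 1240 / [13.6·9·(1/n_f² − 1/n_i²)].
Lines falling in [117, 155] nm: 6→3 (121.6 nm), 5→3 (142.5 nm).

2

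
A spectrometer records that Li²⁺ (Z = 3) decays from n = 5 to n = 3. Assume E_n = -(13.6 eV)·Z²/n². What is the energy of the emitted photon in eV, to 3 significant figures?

8.70 eV

The Bohr energies scale as Z², so for Z = 3: E_n = −122.4/n² eV.
E_5 = −122.4/25 = −4.896 eV and E_3 = −122.4/9 = −13.60 eV.
The photon energy is |E_5 − E_3| = 8.70 eV.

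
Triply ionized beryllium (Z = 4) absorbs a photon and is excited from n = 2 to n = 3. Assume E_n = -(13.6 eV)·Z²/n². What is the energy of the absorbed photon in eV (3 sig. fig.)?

The Bohr energies scale as Z², so for Z = 4: E_n = −217.6/n² eV.
E_3 = −217.6/9 = −24.18 eV and E_2 = −217.6/4 = −54.40 eV.
The photon energy is |E_3 − E_2| = 30.2 eV.

30.2 eV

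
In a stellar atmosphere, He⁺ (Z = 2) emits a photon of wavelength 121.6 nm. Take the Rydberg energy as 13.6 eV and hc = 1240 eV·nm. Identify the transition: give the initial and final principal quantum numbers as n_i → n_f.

The photon energy is ΔE = hc/λ = 1240 / 121.6 = 10.20 eV.
With Z = 2, ΔE = 54.40 × (1/n_f² − 1/n_i²), so 1/n_f² − 1/n_i² = 0.1875.
Trying n_f = 2 gives 1/n_i² = 0.06255, i.e. n_i ≈ 4; this pair matches.

n_i = 4, n_f = 2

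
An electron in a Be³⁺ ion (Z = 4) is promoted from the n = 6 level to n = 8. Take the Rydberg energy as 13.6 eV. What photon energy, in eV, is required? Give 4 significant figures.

The Bohr energies scale as Z², so for Z = 4: E_n = −217.6/n² eV.
E_8 = −217.6/64 = −3.400 eV and E_6 = −217.6/36 = −6.044 eV.
The photon energy is |E_8 − E_6| = 2.644 eV.

2.644 eV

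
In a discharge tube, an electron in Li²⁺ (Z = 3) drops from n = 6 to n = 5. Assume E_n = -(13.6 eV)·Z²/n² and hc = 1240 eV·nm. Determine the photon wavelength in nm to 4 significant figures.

For Z = 3 the level energies scale as Z², so the effective Rydberg energy is 13.6 × 9 = 122.4 eV.
ΔE = 122.4 × (1/5² − 1/6²) = 122.4 × 0.01222 = 1.496 eV.
λ = hc/ΔE = 1240 / 1.496 = 828.9 nm.

828.9 nm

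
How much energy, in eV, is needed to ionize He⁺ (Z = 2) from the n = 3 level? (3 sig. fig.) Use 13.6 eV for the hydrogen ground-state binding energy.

6.04 eV

E_n = −13.6 Z²/n² = −54.40/n² eV for Z = 2.
E_3 = −54.40/9 = −6.04 eV, so ionization (to E = 0) requires 6.04 eV.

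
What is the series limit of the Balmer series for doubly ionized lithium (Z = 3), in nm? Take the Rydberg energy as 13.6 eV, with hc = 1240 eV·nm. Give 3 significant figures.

The Balmer series has lower level n_f = 2; the series limit corresponds to n_i → ∞.
ΔE_max = 13.6 × 9 / 2² = 30.60 eV.
λ_min = 1240 / 30.60 = 40.5 nm.

40.5 nm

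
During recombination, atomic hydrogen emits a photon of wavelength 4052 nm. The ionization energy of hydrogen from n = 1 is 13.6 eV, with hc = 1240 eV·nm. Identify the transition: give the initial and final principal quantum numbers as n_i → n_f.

The photon energy is ΔE = hc/λ = 1240 / 4052 = 0.3060 eV.
With Z = 1, ΔE = 13.60 × (1/n_f² − 1/n_i²), so 1/n_f² − 1/n_i² = 0.02250.
Trying n_f = 4 gives 1/n_i² = 0.04000, i.e. n_i ≈ 5; this pair matches.

n_i = 5, n_f = 4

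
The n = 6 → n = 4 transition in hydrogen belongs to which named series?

The series is set by the lower level: n_f = 4 is the Brackett series.

Brackett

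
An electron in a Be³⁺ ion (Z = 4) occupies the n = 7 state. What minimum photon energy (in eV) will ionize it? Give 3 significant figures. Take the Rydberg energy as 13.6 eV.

4.44 eV

E_n = −13.6 Z²/n² = −217.6/n² eV for Z = 4.
E_7 = −217.6/49 = −4.44 eV, so ionization (to E = 0) requires 4.44 eV.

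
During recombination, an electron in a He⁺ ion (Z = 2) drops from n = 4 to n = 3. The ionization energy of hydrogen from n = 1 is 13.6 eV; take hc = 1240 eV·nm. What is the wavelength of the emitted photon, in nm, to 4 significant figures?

For Z = 2 the level energies scale as Z², so the effective Rydberg energy is 13.6 × 4 = 54.40 eV.
ΔE = 54.40 × (1/3² − 1/4²) = 54.40 × 0.04861 = 2.644 eV.
λ = hc/ΔE = 1240 / 2.644 = 468.9 nm.

468.9 nm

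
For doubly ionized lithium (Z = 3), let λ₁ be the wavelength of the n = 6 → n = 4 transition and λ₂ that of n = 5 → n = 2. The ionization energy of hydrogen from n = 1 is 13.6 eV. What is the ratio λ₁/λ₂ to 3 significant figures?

λ ∝ 1/ΔE ∝ 1/(1/n_f² − 1/n_i²), and the Z² and hc factors cancel in the ratio.
λ₁/λ₂ = (1/2² − 1/5²)/(1/4² − 1/6²) = 0.2100/0.03472 = 6.05.

6.05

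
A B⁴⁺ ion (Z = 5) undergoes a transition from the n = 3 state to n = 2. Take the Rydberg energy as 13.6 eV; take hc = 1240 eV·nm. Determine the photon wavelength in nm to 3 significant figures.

For Z = 5 the level energies scale as Z², so the effective Rydberg energy is 13.6 × 25 = 340.0 eV.
ΔE = 340.0 × (1/2² − 1/3²) = 340.0 × 0.1389 = 47.22 eV.
λ = hc/ΔE = 1240 / 47.22 = 26.3 nm.

26.3 nm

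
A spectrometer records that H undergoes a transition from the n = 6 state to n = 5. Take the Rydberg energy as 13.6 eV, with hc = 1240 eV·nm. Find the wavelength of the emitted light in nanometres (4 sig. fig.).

ΔE = 13.60 × (1/5² − 1/6²) = 13.60 × 0.01222 = 0.1662 eV.
λ = hc/ΔE = 1240 / 0.1662 = 7460 nm.

7460 nm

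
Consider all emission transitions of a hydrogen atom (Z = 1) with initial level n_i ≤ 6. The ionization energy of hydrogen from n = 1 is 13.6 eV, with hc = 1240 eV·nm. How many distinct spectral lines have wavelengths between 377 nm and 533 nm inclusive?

Enumerate all n_i → n_f pairs with 1 ≤ n_f < n_i ≤ 6 and compute λ = 1240 / [13.6·1·(1/n_f² − 1/n_i²)].
Lines falling in [377, 533] nm: 6→2 (410.3 nm), 5→2 (434.2 nm), 4→2 (486.3 nm).

3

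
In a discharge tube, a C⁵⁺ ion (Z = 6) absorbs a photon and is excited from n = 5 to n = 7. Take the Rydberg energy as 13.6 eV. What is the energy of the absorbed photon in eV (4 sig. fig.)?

9.592 eV

The Bohr energies scale as Z², so for Z = 6: E_n = −489.6/n² eV.
E_7 = −489.6/49 = −9.992 eV and E_5 = −489.6/25 = −19.58 eV.
The photon energy is |E_7 − E_5| = 9.592 eV.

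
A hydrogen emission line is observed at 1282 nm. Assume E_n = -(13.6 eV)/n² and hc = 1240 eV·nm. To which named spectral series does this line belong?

Paschen

ΔE = 1240/1282 = 0.9672 eV.
This matches 13.6 × (1/3² − 1/5²), so n_f = 3: the Paschen series.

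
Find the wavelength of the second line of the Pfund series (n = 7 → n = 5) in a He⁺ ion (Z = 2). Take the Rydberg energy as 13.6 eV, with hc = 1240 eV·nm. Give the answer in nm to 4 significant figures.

1163 nm

The Pfund series terminates on n_f = 5; the second line has n_i = 5+2 = 7.
ΔE = 54.40 × (1/5² − 1/7²) = 1.066 eV.
λ = 1240 / 1.066 = 1163 nm.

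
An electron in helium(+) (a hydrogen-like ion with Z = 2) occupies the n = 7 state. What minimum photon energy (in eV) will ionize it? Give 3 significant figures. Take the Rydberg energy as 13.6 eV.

1.11 eV

E_n = −13.6 Z²/n² = −54.40/n² eV for Z = 2.
E_7 = −54.40/49 = −1.11 eV, so ionization (to E = 0) requires 1.11 eV.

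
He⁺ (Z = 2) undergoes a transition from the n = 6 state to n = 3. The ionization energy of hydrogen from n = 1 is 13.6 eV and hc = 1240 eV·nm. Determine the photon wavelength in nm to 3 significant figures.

274 nm

For Z = 2 the level energies scale as Z², so the effective Rydberg energy is 13.6 × 4 = 54.40 eV.
ΔE = 54.40 × (1/3² − 1/6²) = 54.40 × 0.08333 = 4.533 eV.
λ = hc/ΔE = 1240 / 4.533 = 274 nm.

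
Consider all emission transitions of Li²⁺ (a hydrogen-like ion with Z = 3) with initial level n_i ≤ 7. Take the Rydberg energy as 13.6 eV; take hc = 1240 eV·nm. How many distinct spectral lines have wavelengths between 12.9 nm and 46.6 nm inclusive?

3

Enumerate all n_i → n_f pairs with 1 ≤ n_f < n_i ≤ 7 and compute λ = 1240 / [13.6·9·(1/n_f² − 1/n_i²)].
Lines falling in [12.9, 46.6] nm: 2→1 (13.51 nm), 7→2 (44.12 nm), 6→2 (45.59 nm).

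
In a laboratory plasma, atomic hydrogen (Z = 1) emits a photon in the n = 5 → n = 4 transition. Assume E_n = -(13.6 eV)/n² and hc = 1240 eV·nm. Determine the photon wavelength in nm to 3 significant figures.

4050 nm

ΔE = 13.60 × (1/4² − 1/5²) = 13.60 × 0.02250 = 0.3060 eV.
λ = hc/ΔE = 1240 / 0.3060 = 4050 nm.
This line belongs to the Brackett series.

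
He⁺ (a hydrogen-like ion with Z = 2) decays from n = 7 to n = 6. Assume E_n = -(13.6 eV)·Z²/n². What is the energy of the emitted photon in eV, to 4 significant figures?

The Bohr energies scale as Z², so for Z = 2: E_n = −54.40/n² eV.
E_7 = −54.40/49 = −1.110 eV and E_6 = −54.40/36 = −1.511 eV.
The photon energy is |E_7 − E_6| = 0.4009 eV.

0.4009 eV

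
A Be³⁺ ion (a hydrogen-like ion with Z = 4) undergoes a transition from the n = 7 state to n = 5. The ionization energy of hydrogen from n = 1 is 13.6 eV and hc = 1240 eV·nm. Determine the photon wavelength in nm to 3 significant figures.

For Z = 4 the level energies scale as Z², so the effective Rydberg energy is 13.6 × 16 = 217.6 eV.
ΔE = 217.6 × (1/5² − 1/7²) = 217.6 × 0.01959 = 4.263 eV.
λ = hc/ΔE = 1240 / 4.263 = 291 nm.

291 nm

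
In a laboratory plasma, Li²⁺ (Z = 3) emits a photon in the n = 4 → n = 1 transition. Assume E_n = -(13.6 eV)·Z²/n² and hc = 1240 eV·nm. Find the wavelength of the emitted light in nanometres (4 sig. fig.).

10.81 nm

For Z = 3 the level energies scale as Z², so the effective Rydberg energy is 13.6 × 9 = 122.4 eV.
ΔE = 122.4 × (1/1² − 1/4²) = 122.4 × 0.9375 = 114.8 eV.
λ = hc/ΔE = 1240 / 114.8 = 10.81 nm.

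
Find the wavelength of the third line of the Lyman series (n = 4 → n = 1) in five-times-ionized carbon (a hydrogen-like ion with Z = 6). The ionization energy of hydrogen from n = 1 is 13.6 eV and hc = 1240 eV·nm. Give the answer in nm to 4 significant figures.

The Lyman series terminates on n_f = 1; the third line has n_i = 1+3 = 4.
ΔE = 489.6 × (1/1² − 1/4²) = 459.0 eV.
λ = 1240 / 459.0 = 2.702 nm.

2.702 nm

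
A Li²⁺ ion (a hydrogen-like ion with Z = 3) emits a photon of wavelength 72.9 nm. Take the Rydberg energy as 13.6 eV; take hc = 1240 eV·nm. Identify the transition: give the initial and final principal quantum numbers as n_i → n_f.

n_i = 3, n_f = 2

The photon energy is ΔE = hc/λ = 1240 / 72.9 = 17.01 eV.
With Z = 3, ΔE = 122.4 × (1/n_f² − 1/n_i²), so 1/n_f² − 1/n_i² = 0.1390.
Trying n_f = 2 gives 1/n_i² = 0.1110, i.e. n_i ≈ 3; this pair matches.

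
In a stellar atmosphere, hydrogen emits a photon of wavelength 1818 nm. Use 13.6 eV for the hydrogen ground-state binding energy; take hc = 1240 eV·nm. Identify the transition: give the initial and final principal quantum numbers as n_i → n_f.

The photon energy is ΔE = hc/λ = 1240 / 1818 = 0.6821 eV.
With Z = 1, ΔE = 13.60 × (1/n_f² − 1/n_i²), so 1/n_f² − 1/n_i² = 0.05015.
Trying n_f = 4 gives 1/n_i² = 0.01235, i.e. n_i ≈ 9; this pair matches.

n_i = 9, n_f = 4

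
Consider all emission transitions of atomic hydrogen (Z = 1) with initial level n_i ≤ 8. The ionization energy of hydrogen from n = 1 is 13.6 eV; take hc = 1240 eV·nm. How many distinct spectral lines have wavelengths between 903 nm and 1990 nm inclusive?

6

Enumerate all n_i → n_f pairs with 1 ≤ n_f < n_i ≤ 8 and compute λ = 1240 / [13.6·1·(1/n_f² − 1/n_i²)].
Lines falling in [903, 1990] nm: 8→3 (954.9 nm), 7→3 (1005 nm), 6→3 (1094 nm), 5→3 (1282 nm), 4→3 (1876 nm), 8→4 (1945 nm).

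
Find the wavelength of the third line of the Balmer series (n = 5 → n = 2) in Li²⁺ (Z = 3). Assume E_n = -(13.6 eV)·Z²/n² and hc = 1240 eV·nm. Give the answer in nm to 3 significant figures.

The Balmer series terminates on n_f = 2; the third line has n_i = 2+3 = 5.
ΔE = 122.4 × (1/2² − 1/5²) = 25.70 eV.
λ = 1240 / 25.70 = 48.2 nm.

48.2 nm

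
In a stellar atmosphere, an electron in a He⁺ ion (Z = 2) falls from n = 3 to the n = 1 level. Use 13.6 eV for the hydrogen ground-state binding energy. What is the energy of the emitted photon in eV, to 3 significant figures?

48.4 eV

The Bohr energies scale as Z², so for Z = 2: E_n = −54.40/n² eV.
E_3 = −54.40/9 = −6.044 eV and E_1 = −54.40/1 = −54.40 eV.
The photon energy is |E_3 − E_1| = 48.4 eV.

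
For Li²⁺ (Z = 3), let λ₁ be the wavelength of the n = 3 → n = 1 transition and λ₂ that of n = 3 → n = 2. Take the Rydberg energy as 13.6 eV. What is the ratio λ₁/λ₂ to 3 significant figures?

0.156

λ ∝ 1/ΔE ∝ 1/(1/n_f² − 1/n_i²), and the Z² and hc factors cancel in the ratio.
λ₁/λ₂ = (1/2² − 1/3²)/(1/1² − 1/3²) = 0.1389/0.8889 = 0.156.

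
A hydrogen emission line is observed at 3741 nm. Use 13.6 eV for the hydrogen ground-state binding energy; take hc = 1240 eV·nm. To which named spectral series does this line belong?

ΔE = 1240/3741 = 0.3315 eV.
This matches 13.6 × (1/5² − 1/8²), so n_f = 5: the Pfund series.

Pfund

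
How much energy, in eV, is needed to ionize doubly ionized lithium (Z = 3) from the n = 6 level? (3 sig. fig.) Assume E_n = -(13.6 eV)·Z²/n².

3.40 eV

E_n = −13.6 Z²/n² = −122.4/n² eV for Z = 3.
E_6 = −122.4/36 = −3.40 eV, so ionization (to E = 0) requires 3.40 eV.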